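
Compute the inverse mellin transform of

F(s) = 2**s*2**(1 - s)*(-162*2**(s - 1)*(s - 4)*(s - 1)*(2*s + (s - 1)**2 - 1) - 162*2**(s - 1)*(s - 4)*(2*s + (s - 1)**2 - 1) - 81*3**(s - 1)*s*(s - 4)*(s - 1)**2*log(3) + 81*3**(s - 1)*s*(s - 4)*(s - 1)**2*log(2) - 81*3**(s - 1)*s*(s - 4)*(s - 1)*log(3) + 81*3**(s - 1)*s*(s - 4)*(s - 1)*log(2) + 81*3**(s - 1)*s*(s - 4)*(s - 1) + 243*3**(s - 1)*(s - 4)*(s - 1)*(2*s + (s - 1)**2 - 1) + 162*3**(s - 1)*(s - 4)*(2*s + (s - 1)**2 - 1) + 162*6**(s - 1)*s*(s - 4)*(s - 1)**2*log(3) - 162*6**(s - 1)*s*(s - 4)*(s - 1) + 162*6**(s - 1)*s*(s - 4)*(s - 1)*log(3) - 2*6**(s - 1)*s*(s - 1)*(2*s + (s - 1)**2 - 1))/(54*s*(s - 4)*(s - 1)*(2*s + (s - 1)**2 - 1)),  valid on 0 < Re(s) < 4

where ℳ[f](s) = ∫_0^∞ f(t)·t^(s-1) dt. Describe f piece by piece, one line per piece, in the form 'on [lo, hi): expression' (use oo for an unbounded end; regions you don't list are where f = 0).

on [0, 2): 1
on [2, 3): 2*(t/2 + 3)/t
on [3, 6): log(t/2)
on [6, oo): 16/t**4

undo the common scale on t: 1 on [0, 1); (t + 3)/t on [1, 3/2); log(t) on [3/2, 3); …
undo the shared t-power: t on [0, 1); t + 3 on [1, 3/2); t*log(t) on [3/2, 3); …
decompose at 2, 3, 6; ℳ[f](s) sums the 4 pieces' integrals
∫ over [0, 2) of 1·t^(s-1) joins the sum
on [2, 3) integrate f = 2*(t/2 + 3)/t against the kernel
for t in [3, 6): the term is ∫ log(t/2)·t^(s-1)
on [6, ∞): add ∫ 16/t**4·t^(s-1) dt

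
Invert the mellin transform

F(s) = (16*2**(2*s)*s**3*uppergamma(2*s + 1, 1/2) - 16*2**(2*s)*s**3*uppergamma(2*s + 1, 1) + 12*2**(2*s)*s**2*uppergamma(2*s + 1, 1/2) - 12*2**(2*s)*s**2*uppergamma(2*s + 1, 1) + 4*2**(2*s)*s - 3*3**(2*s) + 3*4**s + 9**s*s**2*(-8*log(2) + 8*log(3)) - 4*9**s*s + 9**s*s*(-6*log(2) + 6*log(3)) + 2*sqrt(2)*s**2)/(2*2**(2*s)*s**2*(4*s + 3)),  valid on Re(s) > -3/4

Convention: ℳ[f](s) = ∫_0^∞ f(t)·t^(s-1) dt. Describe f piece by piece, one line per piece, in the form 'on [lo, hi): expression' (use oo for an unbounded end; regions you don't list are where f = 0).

reversing the shared t-power: t**(1/4) on [0, 1/4); exp(-sqrt(t)) on [1/4, 1); log(sqrt(t))/sqrt(t) on [1, 9/4)
remove the power substitution first: sqrt(t) on [0, 1/2); exp(-t) on [1/2, 1); log(t)/t on [1, 3/2)
split f at 1/4, 1: ℳ[f](s) collects 3 kernel integrals
over [0, 1/4), the kernel integral of t**(3/4) enters the sum
∫ sqrt(t)*exp(-sqrt(t))·t^(s-1) over [1/4, 1)
segment [1, 9/4) carries log(sqrt(t)); integrate it

on [0, 1/4): t**(3/4)
on [1/4, 1): sqrt(t)*exp(-sqrt(t))
on [1, 9/4): log(sqrt(t))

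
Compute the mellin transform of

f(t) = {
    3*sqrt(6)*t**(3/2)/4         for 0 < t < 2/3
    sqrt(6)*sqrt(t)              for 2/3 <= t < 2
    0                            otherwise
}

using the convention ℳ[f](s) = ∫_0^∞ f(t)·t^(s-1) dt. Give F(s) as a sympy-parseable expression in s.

peel off the common scale on t: sqrt(2)*t**(3/2)/4 on [0, 2); sqrt(2)*sqrt(t) on [2, 6)
undo the common scale on t: t**(3/2) on [0, 1); 2*sqrt(t) on [1, 3)
the 2 pieces separated at 2/3 each add one integral
piece [0, 2/3): integrate 3*sqrt(6)*t**(3/2)/4 against the kernel
on [2/3, 2) integrate f = sqrt(6)*sqrt(t) against the kernel

(2/3)**s*(2*3**(s + 1/2)*(4*s + 6) - 4*s - 10)/((2*s + 1)*(2*s + 3))
  Re(s) > -3/2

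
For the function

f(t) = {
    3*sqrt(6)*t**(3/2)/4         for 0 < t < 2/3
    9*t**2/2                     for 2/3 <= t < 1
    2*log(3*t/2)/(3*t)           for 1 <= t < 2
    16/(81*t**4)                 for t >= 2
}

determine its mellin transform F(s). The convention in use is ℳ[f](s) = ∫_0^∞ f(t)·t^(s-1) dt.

strip the common scale on t: t**(3/2) on [0, 1); 2*t**2 on [1, 3/2); log(t)/t on [3/2, 3); …
f breaks at 2/3, 1, 2 into 4 integrals to sum
the [0, 2/3) slice contributes ∫ 3*sqrt(6)*t**(3/2)/4·t^(s-1) dt
the [2/3, 1) slice contributes ∫ 9*t**2/2·t^(s-1) dt
segment 1 to 2 holds 2*log(3*t/2)/(3*t); add its integral
between 2 and ∞ the integrand is 16/(81*t**4)·t^(s-1)

(324*2**s*(s - 4)*(s + 2)*(s**2 - 2*s + 1) - 324*2**s*(s - 4)*(2*s + 3)*(s**2 - 2*s + 1) - 108*3**s*s*(s - 4)*(s + 2)*(2*s + 3)*log(3) + 108*3**s*s*(s - 4)*(s + 2)*(2*s + 3)*log(2) - 108*3**s*(s - 4)*(s + 2)*(2*s + 3)*log(2) + 108*3**s*(s - 4)*(s + 2)*(2*s + 3) + 108*3**s*(s - 4)*(s + 2)*(2*s + 3)*log(3) + 729*3**s*(s - 4)*(2*s + 3)*(s**2 - 2*s + 1) + 54*6**s*s*(s - 4)*(s + 2)*(2*s + 3)*log(3) - 54*6**s*(s - 4)*(s + 2)*(2*s + 3)*log(3) - 54*6**s*(s - 4)*(s + 2)*(2*s + 3) - 2*6**s*(s + 2)*(2*s + 3)*(s**2 - 2*s + 1))/(162*3**s*(s - 4)*(s + 2)*(2*s + 3)*(s**2 - 2*s + 1))
  -3/2 < Re(s) < 4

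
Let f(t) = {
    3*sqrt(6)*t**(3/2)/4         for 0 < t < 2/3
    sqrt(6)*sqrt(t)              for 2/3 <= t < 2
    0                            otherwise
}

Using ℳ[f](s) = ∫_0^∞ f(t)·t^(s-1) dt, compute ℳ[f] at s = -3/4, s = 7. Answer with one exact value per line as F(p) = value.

undo the common scale on t: t**(3/2) on [0, 1); 2*sqrt(t) on [1, 3)
integrate the 2 segments split at 2/3, then add the results
∫ 3*sqrt(6)*t**(3/2)/4·t^(s-1) over [0, 2/3)
∫ over [2/3, 2) of sqrt(6)*sqrt(t)·t^(s-1) joins the sum

F(-3/4) = 2*2**(1/4)*3**(3/4)*(7 - 2*3**(3/4))/3
F(7) = -4864/557685 + 512*sqrt(3)/15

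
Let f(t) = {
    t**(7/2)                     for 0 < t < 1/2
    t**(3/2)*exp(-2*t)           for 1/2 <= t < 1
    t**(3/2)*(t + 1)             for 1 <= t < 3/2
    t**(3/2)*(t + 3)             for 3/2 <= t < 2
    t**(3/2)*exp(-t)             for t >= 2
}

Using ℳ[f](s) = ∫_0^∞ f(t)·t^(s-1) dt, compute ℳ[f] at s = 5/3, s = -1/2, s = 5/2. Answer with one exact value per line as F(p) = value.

F(5/3) = 2**(5/6)*(-502200*3**(1/6) - 130944*2**(1/6) - 29450*uppergamma(19/6, 2) + 1425 + 29450*uppergamma(19/6, 1) + 235600*2**(1/6)*uppergamma(19/6, 2) + 2690304*2**(1/3))/471200
F(-1/2) = (12 + 12*E + 85*exp(2))*exp(-2)/24
F(5/2) = exp(-1) + 285*exp(-2)/8 + 29609/1920

remove the shared t-power first: t**3 on [0, 1/2); t*exp(-2*t) on [1/2, 1); t*(t + 1) on [1, 3/2); …
remove the shared t-power first: t**2 on [0, 1/2); exp(-2*t) on [1/2, 1); t + 1 on [1, 3/2); …
the 5 pieces separated at 1/2, 1, 3/2, 2 each add one integral
on [0, 1/2): add ∫ t**(7/2)·t^(s-1) dt
piece [1/2, 1): integrate t**(3/2)*exp(-2*t) against the kernel
∫ over [1, 3/2) of t**(3/2)*(t + 1)·t^(s-1) joins the sum
on [3/2, 2) integrate f = t**(3/2)*(t + 3) against the kernel
piece [2, ∞): integrate t**(3/2)*exp(-t) against the kernel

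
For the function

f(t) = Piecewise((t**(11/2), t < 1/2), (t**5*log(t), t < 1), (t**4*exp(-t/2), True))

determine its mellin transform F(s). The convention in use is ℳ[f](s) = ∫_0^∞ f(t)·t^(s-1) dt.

strip the shared t-power: t**(7/2) on [0, 1/2); t**3*log(t) on [1/2, 1); t**2*exp(-t/2) on [1, ∞)
back out the shared t-power: t**(3/2) on [0, 1/2); t*log(t) on [1/2, 1); exp(-t/2) on [1, ∞)
split f at 1/2, 1: ℳ[f](s) collects 3 kernel integrals
[0, 1/2) adds the kernel integral of t**(11/2)
∫ over [1/2, 1) of t**5*log(t)·t^(s-1) joins the sum
segment 1 to ∞ holds t**4*exp(-t/2); add its integral

(512*2**(2*s)*(2*s + 11)*(2*s + (s + 4)**2 + 9)*uppergamma(s + 4, 1/2) - 32*2**s*(2*s + 11) + 2*s + (s + 4)*(2*s + 11)*log(2) + (2*s + 11)*log(2) + sqrt(2)*(2*s + (s + 4)**2 + 9) + 11)/(32*2**s*(2*s + 11)*(2*s + (s + 4)**2 + 9))
  Re(s) > -11/2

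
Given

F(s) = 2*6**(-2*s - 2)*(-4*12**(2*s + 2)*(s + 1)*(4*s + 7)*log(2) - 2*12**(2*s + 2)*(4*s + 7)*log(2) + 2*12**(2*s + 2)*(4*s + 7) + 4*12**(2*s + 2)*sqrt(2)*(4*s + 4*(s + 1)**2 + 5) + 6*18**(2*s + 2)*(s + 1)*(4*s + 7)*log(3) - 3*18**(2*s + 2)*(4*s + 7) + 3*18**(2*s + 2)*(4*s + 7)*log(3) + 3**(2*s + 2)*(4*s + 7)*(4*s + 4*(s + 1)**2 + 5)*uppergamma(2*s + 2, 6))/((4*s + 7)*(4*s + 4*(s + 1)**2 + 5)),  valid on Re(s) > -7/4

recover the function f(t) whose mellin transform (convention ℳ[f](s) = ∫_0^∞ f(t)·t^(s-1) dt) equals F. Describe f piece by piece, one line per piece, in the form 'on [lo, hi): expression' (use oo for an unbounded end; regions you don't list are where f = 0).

on [0, 4): t**(7/4)
on [4, 9): t**(3/2)*log(sqrt(t))
on [9, oo): t*exp(-2*sqrt(t))

invert the shared t-power to get t**(5/4) on [0, 4); t*log(sqrt(t)) on [4, 9); sqrt(t)*exp(-2*sqrt(t)) on [9, ∞)
reversing the shared t-power: t**(3/4) on [0, 4); sqrt(t)*log(sqrt(t)) on [4, 9); exp(-2*sqrt(t)) on [9, ∞)
invert the power substitution to get t**(3/2) on [0, 2); t*log(t) on [2, 3); exp(-2*t) on [3, ∞)
cuts at 4, 9: linearity sums the 3 kernel integrals
[0, 4) adds the kernel integral of t**(7/4)
between 4 and 9 the integrand is t**(3/2)*log(sqrt(t))·t^(s-1)
[9, ∞) adds the kernel integral of t*exp(-2*sqrt(t))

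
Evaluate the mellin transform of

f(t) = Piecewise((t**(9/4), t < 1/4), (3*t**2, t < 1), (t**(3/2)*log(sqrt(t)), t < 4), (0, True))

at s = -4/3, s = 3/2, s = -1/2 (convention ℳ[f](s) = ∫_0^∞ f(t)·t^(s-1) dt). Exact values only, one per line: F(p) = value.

undo the shared t-power: t**(5/4) on [0, 1/4); 3*t on [1/4, 1); sqrt(t)*log(sqrt(t)) on [1, 4)
back out the power substitution: t**(5/2) on [0, 1/2); 3*t**2 on [1/2, 1); t*log(t) on [1, 2)
peel off the shared t-power: t**(3/2) on [0, 1/2); 3*t on [1/2, 1); log(t) on [1, 2)
along the cuts 1/4, 1, ℳ[f](s) splits into 3 integrals
[0, 1/4) adds the kernel integral of t**(9/4)
on [1/4, 1): add ∫ 3*t**2·t^(s-1) dt
on [1, 4): add ∫ t**(3/2)*log(sqrt(t))·t^(s-1) dt

F(-4/3) = -18*2**(1/3) - 9*2**(2/3)/8 + 3*2**(1/6)/11 + 6*2**(1/3)*log(2) + 45/2
F(3/2) = -1187/448 + sqrt(2)/960 + 64*log(2)/3
F(-1/2) = sqrt(2)/28 + 1/4 + 4*log(2)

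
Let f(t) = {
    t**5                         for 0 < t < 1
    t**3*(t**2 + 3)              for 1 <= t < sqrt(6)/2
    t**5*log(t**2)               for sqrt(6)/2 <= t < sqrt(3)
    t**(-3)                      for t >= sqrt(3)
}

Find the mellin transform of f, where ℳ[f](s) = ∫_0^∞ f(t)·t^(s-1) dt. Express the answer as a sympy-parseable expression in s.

undo the shared t-power: t**3 on [0, 1); t*(t**2 + 3) on [1, sqrt(6)/2); t**3*log(t**2) on [sqrt(6)/2, sqrt(3)); …
peel off the power substitution: t**(3/2) on [0, 1); sqrt(t)*(t + 3) on [1, 3/2); t**(3/2)*log(t) on [3/2, 3); …
strip the shared t-power: t on [0, 1); t + 3 on [1, 3/2); t*log(t) on [3/2, 3); …
split f at 1, sqrt(6)/2, sqrt(3): ℳ[f](s) collects 4 kernel integrals
for t in [0, 1): the term is ∫ t**5·t^(s-1)
for t in [1, sqrt(6)/2): the term is ∫ t**3*(t**2 + 3)·t^(s-1)
segment [sqrt(6)/2, sqrt(3)) carries t**5*log(t**2); integrate it
segment sqrt(3) to ∞ holds t**(-3); add its integral

2**(-s/2 - 3/2)*(-162*2**(s/2 + 3/2)*(s/2 - 3/2)*(s/2 + 3/2)*(s + (s/2 + 3/2)**2 + 4) - 162*2**(s/2 + 3/2)*(s/2 - 3/2)*(s + (s/2 + 3/2)**2 + 4) - 81*3**(s/2 + 3/2)*(s/2 - 3/2)*(s/2 + 3/2)**2*(s/2 + 5/2)*log(3) + 81*3**(s/2 + 3/2)*(s/2 - 3/2)*(s/2 + 3/2)**2*(s/2 + 5/2)*log(2) - 81*3**(s/2 + 3/2)*(s/2 - 3/2)*(s/2 + 3/2)*(s/2 + 5/2)*log(3) + 81*3**(s/2 + 3/2)*(s/2 - 3/2)*(s/2 + 3/2)*(s/2 + 5/2)*log(2) + 81*3**(s/2 + 3/2)*(s/2 - 3/2)*(s/2 + 3/2)*(s/2 + 5/2) + 243*3**(s/2 + 3/2)*(s/2 - 3/2)*(s/2 + 3/2)*(s + (s/2 + 3/2)**2 + 4) + 162*3**(s/2 + 3/2)*(s/2 - 3/2)*(s + (s/2 + 3/2)**2 + 4) + 162*6**(s/2 + 3/2)*(s/2 - 3/2)*(s/2 + 3/2)**2*(s/2 + 5/2)*log(3) - 162*6**(s/2 + 3/2)*(s/2 - 3/2)*(s/2 + 3/2)*(s/2 + 5/2) + 162*6**(s/2 + 3/2)*(s/2 - 3/2)*(s/2 + 3/2)*(s/2 + 5/2)*log(3) - 2*6**(s/2 + 3/2)*(s/2 + 3/2)*(s/2 + 5/2)*(s + (s/2 + 3/2)**2 + 4))/(108*(s/2 - 3/2)*(s/2 + 3/2)*(s/2 + 5/2)*(s + (s/2 + 3/2)**2 + 4))
  -5 < Re(s) < 3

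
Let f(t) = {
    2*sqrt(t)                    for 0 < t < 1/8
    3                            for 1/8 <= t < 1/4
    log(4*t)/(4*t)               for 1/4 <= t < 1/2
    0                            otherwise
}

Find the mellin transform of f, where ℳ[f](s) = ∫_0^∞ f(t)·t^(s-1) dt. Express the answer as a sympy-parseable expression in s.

(2*2**s*s*(2*s + 1) + 6*2**s*(s - 1)**2*(2*s + 1) + 4**s*s*(s - 1)*(2*s + 1)*log(2) - 4**s*s*(2*s + 1) + 2*sqrt(2)*s*(s - 1)**2 - 6*(s - 1)**2*(2*s + 1))/(2*2**(3*s)*s*(s - 1)**2*(2*s + 1))
  Re(s) > -1/2

strip the common scale on t: sqrt(2)*sqrt(t) on [0, 1/4); 3 on [1/4, 1/2); log(2*t)/(2*t) on [1/2, 1)
the common scale on t comes off first: sqrt(t) on [0, 1/2); 3 on [1/2, 1); log(t)/t on [1, 2)
invert the shared t-power to get t**(3/2) on [0, 1/2); 3*t on [1/2, 1); log(t) on [1, 2)
summing 3 kernel integrals split by 1/8, 1/4 yields ℳ[f](s)
the [0, 1/8) slice contributes ∫ 2*sqrt(t)·t^(s-1) dt
for t in [1/8, 1/4): the term is ∫ 3·t^(s-1)
on [1/4, 1/2): add ∫ log(4*t)/(4*t)·t^(s-1) dt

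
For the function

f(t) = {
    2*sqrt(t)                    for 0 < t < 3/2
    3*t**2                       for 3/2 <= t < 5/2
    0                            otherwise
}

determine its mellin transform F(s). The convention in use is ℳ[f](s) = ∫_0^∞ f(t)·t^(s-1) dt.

f breaks at 3/2 into 2 integrals to sum
for t in [0, 3/2): the term is ∫ 2*sqrt(t)·t^(s-1)
between 3/2 and 5/2 the integrand is 3*t**2·t^(s-1)

(4*(3/2)**(s + 1/2)*(s + 2) - 3*(3/2)**(s + 2)*(2*s + 1) + 3*(5/2)**(s + 2)*(2*s + 1))/((s + 2)*(2*s + 1))
  Re(s) > -1/2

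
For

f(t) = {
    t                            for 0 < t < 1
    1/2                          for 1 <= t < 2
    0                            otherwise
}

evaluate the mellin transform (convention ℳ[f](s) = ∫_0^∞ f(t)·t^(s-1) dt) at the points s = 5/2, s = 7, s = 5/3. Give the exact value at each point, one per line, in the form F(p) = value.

summing 2 kernel integrals split by 1 yields ℳ[f](s)
over [0, 1), the kernel integral of t enters the sum
between 1 and 2 the integrand is 1/2·t^(s-1)

F(5/2) = 3/35 + 4*sqrt(2)/5
F(7) = 515/56
F(5/3) = 3/40 + 3*2**(2/3)/5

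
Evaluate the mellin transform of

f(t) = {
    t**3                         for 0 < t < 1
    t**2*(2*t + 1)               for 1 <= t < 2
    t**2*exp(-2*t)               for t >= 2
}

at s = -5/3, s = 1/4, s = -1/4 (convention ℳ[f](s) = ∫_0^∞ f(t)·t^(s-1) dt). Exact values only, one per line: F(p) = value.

peel off the shared t-power: t**2 on [0, 1); t*(2*t + 1) on [1, 2); t*exp(-2*t) on [2, ∞)
the shared t-power comes off first: t on [0, 1); 2*t + 1 on [1, 2); exp(-2*t) on [2, ∞)
linearity at 1, 2 turns ℳ[f](s) into 3 summed integrals
segment 0 to 1 holds t**3; add its integral
∫ over [1, 2) of t**2*(2*t + 1)·t^(s-1) joins the sum
segment 2 to ∞ holds t**2*exp(-2*t); add its integral

F(-5/3) = -15/4 + 2**(2/3)*uppergamma(1/3, 4)/2 + 6*2**(1/3)
F(1/4) = -88/117 + 2**(3/4)*uppergamma(9/4, 4)/8 + 784*2**(1/4)/117
F(-1/4) = -72/77 + 2**(1/4)*uppergamma(7/4, 4)/4 + 312*2**(3/4)/77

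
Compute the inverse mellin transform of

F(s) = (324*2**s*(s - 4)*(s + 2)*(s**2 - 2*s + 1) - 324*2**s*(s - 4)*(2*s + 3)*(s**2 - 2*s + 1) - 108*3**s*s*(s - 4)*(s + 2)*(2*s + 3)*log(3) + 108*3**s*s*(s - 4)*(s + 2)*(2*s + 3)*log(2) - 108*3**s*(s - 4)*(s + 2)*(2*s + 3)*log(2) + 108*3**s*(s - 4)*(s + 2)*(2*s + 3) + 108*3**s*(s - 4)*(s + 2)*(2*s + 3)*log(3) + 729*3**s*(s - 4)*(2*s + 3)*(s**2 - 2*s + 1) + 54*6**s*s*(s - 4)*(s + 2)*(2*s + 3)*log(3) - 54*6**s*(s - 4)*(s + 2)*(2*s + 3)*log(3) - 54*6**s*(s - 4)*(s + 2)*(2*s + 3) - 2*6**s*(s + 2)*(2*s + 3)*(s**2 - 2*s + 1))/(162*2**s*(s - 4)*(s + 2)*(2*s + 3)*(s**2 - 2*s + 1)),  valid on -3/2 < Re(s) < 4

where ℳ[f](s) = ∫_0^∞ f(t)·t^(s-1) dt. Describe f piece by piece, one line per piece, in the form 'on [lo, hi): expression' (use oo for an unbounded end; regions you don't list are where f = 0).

on [0, 1): t**(3/2)
on [1, 3/2): 2*t**2
on [3/2, 3): log(t)/t
on [3, oo): t**(-4)

f breaks at 1, 3/2, 3 into 4 integrals to sum
∫ over [0, 1) of t**(3/2)·t^(s-1) joins the sum
the [1, 3/2) slice contributes ∫ 2*t**2·t^(s-1) dt
segment 3/2 to 3 holds log(t)/t; add its integral
on [3, ∞): add ∫ t**(-4)·t^(s-1) dt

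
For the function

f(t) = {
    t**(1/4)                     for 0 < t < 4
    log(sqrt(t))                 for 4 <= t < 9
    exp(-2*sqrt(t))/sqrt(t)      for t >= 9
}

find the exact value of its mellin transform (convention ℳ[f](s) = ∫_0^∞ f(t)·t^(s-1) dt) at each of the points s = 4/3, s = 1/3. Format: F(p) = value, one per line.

F(4/3) = -81*3**(2/3)/32 + 2**(1/3)*uppergamma(5/3, 6)/2 + 9*2**(2/3)/8 + 96*2**(1/6)/19 + log(3**(27*3**(2/3)/4)/2**(3*2**(2/3)))
F(1/3) = -9*3**(2/3)/2 + 2*2**(1/3)*uppergamma(-1/3, 6) + log(3**(3*3**(2/3))/2**(3*2**(2/3))) + 24*2**(1/6)/7 + 9*2**(2/3)/2

back out the shared t-power: t**(5/4) on [0, 4); t*log(sqrt(t)) on [4, 9); sqrt(t)*exp(-2*sqrt(t)) on [9, ∞)
remove the power substitution first: t**(5/2) on [0, 2); t**2*log(t) on [2, 3); t*exp(-2*t) on [3, ∞)
back out the shared t-power: t**(3/2) on [0, 2); t*log(t) on [2, 3); exp(-2*t) on [3, ∞)
decompose at 4, 9; ℳ[f](s) sums the 3 pieces' integrals
on [0, 4): add ∫ t**(1/4)·t^(s-1) dt
the [4, 9) slice contributes ∫ log(sqrt(t))·t^(s-1) dt
on [9, ∞): add ∫ exp(-2*sqrt(t))/sqrt(t)·t^(s-1) dt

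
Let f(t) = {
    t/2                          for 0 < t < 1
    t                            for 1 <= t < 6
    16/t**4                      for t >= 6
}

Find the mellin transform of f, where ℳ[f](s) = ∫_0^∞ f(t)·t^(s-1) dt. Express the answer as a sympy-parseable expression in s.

(970*6**s*s - 3890*6**s - 81*s + 324)/(162*(s**2 - 3*s - 4))
  -1 < Re(s) < 4

back out the common scale on t: t on [0, 1/2); 2*t on [1/2, 3); t**(-4) on [3, ∞)
integrate the 3 segments split at 1, 6, then add the results
∫ t/2·t^(s-1) over [0, 1)
∫ over [1, 6) of t·t^(s-1) joins the sum
[6, ∞) adds the kernel integral of 16/t**4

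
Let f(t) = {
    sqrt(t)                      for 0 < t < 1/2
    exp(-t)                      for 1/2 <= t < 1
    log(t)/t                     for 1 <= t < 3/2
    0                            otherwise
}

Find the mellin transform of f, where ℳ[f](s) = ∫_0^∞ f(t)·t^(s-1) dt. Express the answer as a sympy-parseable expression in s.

(3*2**s*(2*s + 1)*(s**2 - 2*s + 1)*uppergamma(s, 1/2) - 3*2**s*(2*s + 1)*(s**2 - 2*s + 1)*uppergamma(s, 1) + 3*2**s*(2*s + 1) + 3**s*s*(2*s + 1)*(-2*log(2) + 2*log(3)) - 2*3**s*(2*s + 1) + 3**s*(2*s + 1)*(-2*log(3) + 2*log(2)) + 3*sqrt(2)*(s**2 - 2*s + 1))/(3*2**s*(2*s + 1)*(s**2 - 2*s + 1))
  Re(s) > -1/2

slice at 1/2, 1, transform all 3 pieces, and sum them
∫ over [0, 1/2) of sqrt(t)·t^(s-1) joins the sum
over [1/2, 1), the kernel integral of exp(-t) enters the sum
on [1, 3/2) integrate f = log(t)/t against the kernel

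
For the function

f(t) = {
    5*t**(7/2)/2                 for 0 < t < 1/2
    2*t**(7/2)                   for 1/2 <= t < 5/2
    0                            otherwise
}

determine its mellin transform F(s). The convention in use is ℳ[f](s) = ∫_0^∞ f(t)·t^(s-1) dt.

(2**(-s - 7/2) + 4*(5/2)**(s + 7/2))/(2*s + 7)
  Re(s) > -7/2

breakpoints 1/2: one integral from each of the 2 segments
segment 0 to 1/2 holds 5*t**(7/2)/2; add its integral
segment 1/2 to 5/2 holds 2*t**(7/2); add its integral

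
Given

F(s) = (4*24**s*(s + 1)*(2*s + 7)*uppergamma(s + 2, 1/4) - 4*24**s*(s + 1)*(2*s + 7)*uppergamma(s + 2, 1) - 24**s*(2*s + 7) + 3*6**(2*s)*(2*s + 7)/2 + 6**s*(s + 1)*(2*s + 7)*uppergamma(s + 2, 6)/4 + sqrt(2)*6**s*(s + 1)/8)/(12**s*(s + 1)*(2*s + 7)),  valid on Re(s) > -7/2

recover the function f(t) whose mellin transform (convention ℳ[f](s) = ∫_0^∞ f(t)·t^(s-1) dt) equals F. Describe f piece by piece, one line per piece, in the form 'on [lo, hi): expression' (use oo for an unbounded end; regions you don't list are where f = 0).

invert the shared t-power to get t**(3/2) on [0, 1/2); exp(-t/2) on [1/2, 2); 1/(2*t) on [2, 3); …
treat the 4 regions marked off by 1/2, 2, 3 separately and sum
on [0, 1/2): add ∫ t**(7/2)·t^(s-1) dt
∫ over [1/2, 2) of t**2*exp(-t/2)·t^(s-1) joins the sum
segment [2, 3) carries t/2; integrate it
over [3, ∞), the kernel integral of t**2*exp(-2*t) enters the sum

on [0, 1/2): t**(7/2)
on [1/2, 2): t**2*exp(-t/2)
on [2, 3): t/2
on [3, oo): t**2*exp(-2*t)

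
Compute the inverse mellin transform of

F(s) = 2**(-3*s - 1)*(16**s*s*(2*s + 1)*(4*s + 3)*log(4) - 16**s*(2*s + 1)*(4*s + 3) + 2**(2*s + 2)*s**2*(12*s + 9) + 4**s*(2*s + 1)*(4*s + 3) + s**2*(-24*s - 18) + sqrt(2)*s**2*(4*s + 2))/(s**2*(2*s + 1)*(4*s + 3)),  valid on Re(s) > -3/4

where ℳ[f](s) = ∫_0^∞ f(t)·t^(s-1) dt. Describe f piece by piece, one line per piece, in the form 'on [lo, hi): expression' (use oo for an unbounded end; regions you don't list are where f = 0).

on [0, 1/8): 2**(3/4)*t**(3/4)
on [1/8, 1/2): 3*sqrt(2)*sqrt(t)
on [1/2, 2): log(sqrt(2)*sqrt(t))

the common scale on t comes off first: t**(3/4) on [0, 1/4); 3*sqrt(t) on [1/4, 1); log(sqrt(t)) on [1, 4)
the power substitution comes off first: t**(3/2) on [0, 1/2); 3*t on [1/2, 1); log(t) on [1, 2)
cuts at 1/8, 1/2: linearity sums the 3 kernel integrals
piece [0, 1/8): integrate 2**(3/4)*t**(3/4) against the kernel
on [1/8, 1/2): add ∫ 3*sqrt(2)*sqrt(t)·t^(s-1) dt
over [1/2, 2), the kernel integral of log(sqrt(2)*sqrt(t)) enters the sum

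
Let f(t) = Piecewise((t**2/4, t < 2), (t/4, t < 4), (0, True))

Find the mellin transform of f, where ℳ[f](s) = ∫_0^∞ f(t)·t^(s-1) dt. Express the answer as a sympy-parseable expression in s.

2**s*(2**(s + 1)*(s + 2) + s)/(2*(s + 1)*(s + 2))
  Re(s) > -2

remove the common scale on t first: t**2 on [0, 1); t/2 on [1, 2)
remove the shared t-power first: t**(3/2) on [0, 1); sqrt(t)/2 on [1, 2)
strip the shared t-power: t on [0, 1); 1/2 on [1, 2)
linearity at 2 turns ℳ[f](s) into 2 summed integrals
∫ over [0, 2) of t**2/4·t^(s-1) joins the sum
the [2, 4) slice contributes ∫ t/4·t^(s-1) dt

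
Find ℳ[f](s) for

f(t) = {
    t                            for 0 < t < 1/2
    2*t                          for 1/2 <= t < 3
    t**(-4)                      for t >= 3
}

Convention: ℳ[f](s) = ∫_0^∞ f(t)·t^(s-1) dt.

decompose at 1/2, 3; ℳ[f](s) sums the 3 pieces' integrals
segment [0, 1/2) carries t; integrate it
for t in [1/2, 3): the term is ∫ 2*t·t^(s-1)
∫ t**(-4)·t^(s-1) over [3, ∞)

(970*6**s*s - 3890*6**s - 81*s + 324)/(162*2**s*(s**2 - 3*s - 4))
  -1 < Re(s) < 4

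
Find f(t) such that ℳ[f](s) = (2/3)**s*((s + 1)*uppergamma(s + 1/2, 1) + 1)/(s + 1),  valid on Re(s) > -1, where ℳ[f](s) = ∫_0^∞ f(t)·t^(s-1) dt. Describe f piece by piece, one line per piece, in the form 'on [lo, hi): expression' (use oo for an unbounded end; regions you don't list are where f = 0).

on [0, 2/3): 3*t/2
on [2/3, oo): sqrt(6)*sqrt(t)*exp(-3*t/2)/2

invert the common scale on t to get t on [0, 1); sqrt(t)*exp(-t) on [1, ∞)
peel off the shared t-power: sqrt(t) on [0, 1); exp(-t) on [1, ∞)
along the cuts 2/3, ℳ[f](s) splits into 2 integrals
piece [0, 2/3): integrate 3*t/2 against the kernel
between 2/3 and ∞ the integrand is sqrt(6)*sqrt(t)*exp(-3*t/2)/2·t^(s-1)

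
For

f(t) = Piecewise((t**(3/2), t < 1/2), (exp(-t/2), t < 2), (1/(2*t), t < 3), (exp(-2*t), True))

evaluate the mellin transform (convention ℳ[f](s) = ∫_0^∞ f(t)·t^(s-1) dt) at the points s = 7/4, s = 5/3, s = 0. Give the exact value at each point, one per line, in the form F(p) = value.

split f at 1/2, 2, 3: ℳ[f](s) collects 4 kernel integrals
on [0, 1/2) integrate f = t**(3/2) against the kernel
segment 1/2 to 2 holds exp(-t/2); add its integral
∫ over [2, 3) of 1/(2*t)·t^(s-1) joins the sum
on [3, ∞) integrate f = exp(-2*t) against the kernel

F(7/4) = -2*2**(3/4)*uppergamma(7/4, 1) - 101*2**(3/4)/156 + 2**(1/4)*uppergamma(7/4, 6)/4 + 2*3**(3/4)/3 + 2*2**(3/4)*uppergamma(7/4, 1/4)
F(5/3) = -2*2**(2/3)*uppergamma(5/3, 1) - 3*2**(2/3)/4 + 2**(1/3)*uppergamma(5/3, 6)/4 + 3*2**(5/6)/152 + 3*3**(2/3)/4 + 2*2**(2/3)*uppergamma(5/3, 1/4)
F(0) = Ei(-1) - Ei(-6) + 1/12 + sqrt(2)/6 - Ei(-1/4)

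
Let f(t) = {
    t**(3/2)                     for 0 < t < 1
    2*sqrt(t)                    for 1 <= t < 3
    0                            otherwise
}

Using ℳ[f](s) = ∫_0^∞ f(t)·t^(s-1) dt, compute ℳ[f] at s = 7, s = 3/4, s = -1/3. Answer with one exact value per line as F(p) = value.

integrate the 2 segments split at 1, then add the results
segment 0 to 1 holds t**(3/2); add its integral
over [1, 3), the kernel integral of 2*sqrt(t) enters the sum

F(7) = -38/255 + 2916*sqrt(3)/5
F(3/4) = -52/45 + 24*3**(1/4)/5
F(-1/3) = -78/7 + 12*3**(1/6)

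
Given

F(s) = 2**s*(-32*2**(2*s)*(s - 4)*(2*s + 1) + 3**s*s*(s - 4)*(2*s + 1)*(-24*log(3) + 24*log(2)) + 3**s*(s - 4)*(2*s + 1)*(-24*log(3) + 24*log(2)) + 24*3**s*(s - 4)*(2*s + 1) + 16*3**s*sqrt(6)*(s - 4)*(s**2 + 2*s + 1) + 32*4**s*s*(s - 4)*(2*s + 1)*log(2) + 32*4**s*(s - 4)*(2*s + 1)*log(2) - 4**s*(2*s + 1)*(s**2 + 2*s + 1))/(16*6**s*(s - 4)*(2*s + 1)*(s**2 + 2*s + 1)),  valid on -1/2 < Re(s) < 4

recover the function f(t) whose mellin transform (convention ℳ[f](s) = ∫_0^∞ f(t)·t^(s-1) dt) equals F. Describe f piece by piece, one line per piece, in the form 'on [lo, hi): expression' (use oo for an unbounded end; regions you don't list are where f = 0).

remove the common scale on t first: sqrt(3)*sqrt(t) on [0, 1/2); 3*t*log(3*t) on [1/2, 2/3); 1/(81*t**4) on [2/3, ∞)
strip the common scale on t: sqrt(t) on [0, 3/2); t*log(t) on [3/2, 2); t**(-4) on [2, ∞)
slice at 1, 4/3, transform all 3 pieces, and sum them
∫ sqrt(6)*sqrt(t)/2·t^(s-1) over [0, 1)
over [1, 4/3), the kernel integral of 3*t*log(3*t/2)/2 enters the sum
over [4/3, ∞), the kernel integral of 16/(81*t**4) enters the sum

on [0, 1): sqrt(6)*sqrt(t)/2
on [1, 4/3): 3*t*log(3*t/2)/2
on [4/3, oo): 16/(81*t**4)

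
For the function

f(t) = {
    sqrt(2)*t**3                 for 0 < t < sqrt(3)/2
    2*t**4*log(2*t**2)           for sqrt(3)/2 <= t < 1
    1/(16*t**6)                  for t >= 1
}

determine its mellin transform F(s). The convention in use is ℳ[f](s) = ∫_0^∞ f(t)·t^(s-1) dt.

reversing the power substitution: sqrt(2)*t**(3/2) on [0, 3/4); 2*t**2*log(2*t) on [3/4, 1); 1/(16*t**3) on [1, ∞)
undo the shared t-power: sqrt(2)*sqrt(t) on [0, 3/4); 2*t*log(2*t) on [3/4, 1); 1/(16*t**4) on [1, ∞)
invert the common scale on t to get sqrt(t) on [0, 3/2); t*log(t) on [3/2, 2); t**(-4) on [2, ∞)
along the cuts sqrt(3)/2, 1, ℳ[f](s) splits into 3 integrals
∫ sqrt(2)*t**3·t^(s-1) over [0, sqrt(3)/2)
∫ over [sqrt(3)/2, 1) of 2*t**4*log(2*t**2)·t^(s-1) joins the sum
between 1 and ∞ the integrand is 1/(16*t**6)·t^(s-1)

(32*2**s*(s - 6)*(s + 2)*(s + 3)*log(2) - 64*2**s*(s - 6)*(s + 3) + 64*2**s*(s - 6)*(s + 3)*log(2) - 2**s*(s + 3)*(4*s + (s + 2)**2 + 12) + 3**(s/2)*(s - 6)*(s + 2)*(s + 3)*(-18*log(3) + 18*log(2)) + 3**(s/2)*(s - 6)*(s + 3)*(-36*log(3) + 36*log(2)) + 36*3**(s/2)*(s - 6)*(s + 3) + 6*3**(s/2)*sqrt(6)*(s - 6)*(4*s + (s + 2)**2 + 12))/(16*2**s*(s - 6)*(s + 3)*(4*s + (s + 2)**2 + 12))
  -3 < Re(s) < 6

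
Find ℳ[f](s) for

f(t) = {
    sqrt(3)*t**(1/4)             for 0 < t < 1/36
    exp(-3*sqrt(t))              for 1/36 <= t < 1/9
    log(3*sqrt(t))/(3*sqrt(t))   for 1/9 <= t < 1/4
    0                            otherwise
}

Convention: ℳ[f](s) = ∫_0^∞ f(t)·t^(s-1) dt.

peel off the power substitution: sqrt(3)*sqrt(t) on [0, 1/6); exp(-3*t) on [1/6, 1/3); log(3*t)/(3*t) on [1/3, 1/2)
reversing the common scale on t: sqrt(t) on [0, 1/2); exp(-t) on [1/2, 1); log(t)/t on [1, 3/2)
decompose at 1/36, 1/9; ℳ[f](s) sums the 3 pieces' integrals
for t in [0, 1/36): the term is ∫ sqrt(3)*t**(1/4)·t^(s-1)
∫ exp(-3*sqrt(t))·t^(s-1) over [1/36, 1/9)
between 1/9 and 1/4 the integrand is log(3*sqrt(t))/(3*sqrt(t))·t^(s-1)

2*(3*2**(2*s)*(4*s + 1)*(4*s**2 - 4*s + 1)*uppergamma(2*s, 1/2) - 3*2**(2*s)*(4*s + 1)*(4*s**2 - 4*s + 1)*uppergamma(2*s, 1) + 3*2**(2*s)*(4*s + 1) + 9**s*s*(4*s + 1)*(-4*log(2) + 4*log(3)) - 2*9**s*(4*s + 1) + 9**s*(4*s + 1)*(-2*log(3) + 2*log(2)) + 3*sqrt(2)*(4*s**2 - 4*s + 1))/(3*36**s*(4*s + 1)*(4*s**2 - 4*s + 1))
  Re(s) > -1/4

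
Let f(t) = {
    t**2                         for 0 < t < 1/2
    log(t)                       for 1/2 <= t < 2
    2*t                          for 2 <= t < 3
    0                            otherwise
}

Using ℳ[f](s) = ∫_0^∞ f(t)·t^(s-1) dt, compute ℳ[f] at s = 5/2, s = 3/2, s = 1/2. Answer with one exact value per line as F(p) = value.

cuts at 1/2, 2: linearity sums the 3 kernel integrals
over [0, 1/2), the kernel integral of t**2 enters the sum
on [1/2, 2): add ∫ log(t)·t^(s-1) dt
segment [2, 3) carries 2*t; integrate it

F(5/2) = sqrt(2)*(-130649 + 41580*log(2) + 194400*sqrt(6))/25200
F(3/2) = sqrt(2)*(-9979 + 3780*log(2) + 9072*sqrt(6))/2520
F(1/2) = sqrt(2)*(-277 + 180*log(2) + 120*sqrt(6))/60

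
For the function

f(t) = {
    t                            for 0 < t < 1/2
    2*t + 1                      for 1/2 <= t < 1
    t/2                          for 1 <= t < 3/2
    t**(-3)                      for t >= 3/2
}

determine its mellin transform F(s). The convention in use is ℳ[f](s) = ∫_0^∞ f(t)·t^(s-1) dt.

(270*2**s*s**2 - 702*2**s*s - 324*2**s + 49*3**s*s**2 - 275*3**s*s - 162*s**2 + 378*s + 324)/(108*2**s*s*(s**2 - 2*s - 3))
  -1 < Re(s) < 3

linearity at 1/2, 1, 3/2 turns ℳ[f](s) into 4 summed integrals
on [0, 1/2) integrate f = t against the kernel
for t in [1/2, 1): the term is ∫ (2*t + 1)·t^(s-1)
segment 1 to 3/2 holds t/2; add its integral
segment 3/2 to ∞ holds t**(-3); add its integral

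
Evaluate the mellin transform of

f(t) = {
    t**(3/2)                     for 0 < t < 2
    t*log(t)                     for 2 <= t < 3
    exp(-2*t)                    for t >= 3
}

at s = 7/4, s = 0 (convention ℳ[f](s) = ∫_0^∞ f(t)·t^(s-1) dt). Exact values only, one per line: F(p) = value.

along the cuts 2, 3, ℳ[f](s) splits into 3 integrals
over [0, 2), the kernel integral of t**(3/2) enters the sum
between 2 and 3 the integrand is t*log(t)·t^(s-1)
∫ over [3, ∞) of exp(-2*t)·t^(s-1) joins the sum

F(7/4) = -144*3**(3/4)/121 - 16*2**(3/4)*log(2)/11 + 2**(1/4)*uppergamma(7/4, 6)/4 + 64*2**(3/4)/121 + 32*2**(1/4)/13 + 36*3**(3/4)*log(3)/11
F(0) = -1 - Ei(-6) + 4*sqrt(2)/3 + log(27/4)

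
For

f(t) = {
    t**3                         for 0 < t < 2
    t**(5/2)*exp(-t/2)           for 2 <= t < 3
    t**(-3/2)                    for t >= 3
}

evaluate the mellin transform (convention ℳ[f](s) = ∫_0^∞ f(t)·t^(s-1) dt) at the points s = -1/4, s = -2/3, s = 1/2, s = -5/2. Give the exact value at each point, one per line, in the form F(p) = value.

strip the shared t-power: t**(5/2) on [0, 2); t**2*exp(-t/2) on [2, 3); t**(-2) on [3, ∞)
remove the shared t-power first: sqrt(t) on [0, 2); exp(-t/2) on [2, 3); t**(-4) on [3, ∞)
f breaks at 2, 3 into 3 integrals to sum
piece [0, 2): integrate t**3 against the kernel
[2, 3) adds the kernel integral of t**(5/2)*exp(-t/2)
∫ t**(-3/2)·t^(s-1) over [3, ∞)

F(-1/4) = -4*2**(1/4)*uppergamma(9/4, 3/2) + 4*3**(1/4)/63 + 16*2**(3/4)/11 + 4*2**(1/4)*uppergamma(9/4, 1)
F(-2/3) = -2*2**(5/6)*uppergamma(11/6, 3/2) + 2*3**(5/6)/117 + 12*2**(1/3)/7 + 2*2**(5/6)*uppergamma(11/6, 1)
F(1/2) = -58*exp(-3/2) + 1/3 + 16*sqrt(2)/7 + 40*exp(-1)
F(-5/2) = Ei(-3/2) + 1/324 - Ei(-1) + 2*sqrt(2)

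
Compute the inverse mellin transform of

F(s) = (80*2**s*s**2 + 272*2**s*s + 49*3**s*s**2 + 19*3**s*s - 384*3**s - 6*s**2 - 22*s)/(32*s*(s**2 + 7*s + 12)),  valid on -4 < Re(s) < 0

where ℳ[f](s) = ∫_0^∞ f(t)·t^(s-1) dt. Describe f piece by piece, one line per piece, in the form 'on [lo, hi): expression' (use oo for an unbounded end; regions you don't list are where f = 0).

remove the common scale on t first: t**4 on [0, 1/2); t**3*(2*t + 1) on [1/2, 1); t**4/2 on [1, 3/2); …
remove the shared t-power first: t**2 on [0, 1/2); t*(2*t + 1) on [1/2, 1); t**2/2 on [1, 3/2); …
invert the shared t-power to get t on [0, 1/2); 2*t + 1 on [1/2, 1); t/2 on [1, 3/2); …
breakpoints 1, 2, 3: one integral from each of the 4 segments
between 0 and 1 the integrand is t**4/16·t^(s-1)
piece [1, 2): integrate t**3*(t + 1)/8 against the kernel
piece [2, 3): integrate t**4/32 against the kernel
∫ 1·t^(s-1) over [3, ∞)

on [0, 1): t**4/16
on [1, 2): t**3*(t + 1)/8
on [2, 3): t**4/32
on [3, oo): 1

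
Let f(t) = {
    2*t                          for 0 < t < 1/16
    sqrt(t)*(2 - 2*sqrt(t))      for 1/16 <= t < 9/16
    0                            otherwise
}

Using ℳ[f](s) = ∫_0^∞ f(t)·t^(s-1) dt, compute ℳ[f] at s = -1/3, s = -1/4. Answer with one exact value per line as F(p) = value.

F(-1/3) = -21*2**(1/3)/4 + 39*6**(1/3)/8
F(-1/4) = -10/3 + 3*sqrt(3)

the shared t-power comes off first: 2*sqrt(t) on [0, 1/16); 2 - 2*sqrt(t) on [1/16, 9/16)
peel off the power substitution: 2*t on [0, 1/4); 2 - 2*t on [1/4, 3/4)
strip the common scale on t: t on [0, 1/2); 2 - t on [1/2, 3/2)
integrate the 2 segments split at 1/16, then add the results
for t in [0, 1/16): the term is ∫ 2*t·t^(s-1)
piece [1/16, 9/16): integrate sqrt(t)*(2 - 2*sqrt(t)) against the kernel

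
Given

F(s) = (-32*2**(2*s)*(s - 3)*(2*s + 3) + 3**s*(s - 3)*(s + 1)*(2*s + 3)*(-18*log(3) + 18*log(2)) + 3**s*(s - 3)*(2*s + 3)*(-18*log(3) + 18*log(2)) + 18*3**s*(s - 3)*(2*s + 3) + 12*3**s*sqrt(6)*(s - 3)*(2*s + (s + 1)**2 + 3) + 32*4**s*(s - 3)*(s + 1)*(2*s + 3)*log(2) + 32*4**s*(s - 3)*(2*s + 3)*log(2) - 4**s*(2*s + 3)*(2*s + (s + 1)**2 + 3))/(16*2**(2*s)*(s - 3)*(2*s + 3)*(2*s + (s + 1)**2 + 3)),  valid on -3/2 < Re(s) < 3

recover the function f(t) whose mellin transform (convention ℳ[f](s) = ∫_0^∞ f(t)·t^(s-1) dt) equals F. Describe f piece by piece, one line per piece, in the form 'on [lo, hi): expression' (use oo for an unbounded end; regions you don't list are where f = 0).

on [0, 3/4): sqrt(2)*t**(3/2)
on [3/4, 1): 2*t**2*log(2*t)
on [1, oo): 1/(16*t**3)

the shared t-power comes off first: sqrt(2)*t on [0, 3/4); 2*t**(3/2)*log(2*t) on [3/4, 1); 1/(16*t**(7/2)) on [1, ∞)
the shared t-power comes off first: sqrt(2)*sqrt(t) on [0, 3/4); 2*t*log(2*t) on [3/4, 1); 1/(16*t**4) on [1, ∞)
strip the common scale on t: sqrt(t) on [0, 3/2); t*log(t) on [3/2, 2); t**(-4) on [2, ∞)
linearity at 3/4, 1 turns ℳ[f](s) into 3 summed integrals
on [0, 3/4): add ∫ sqrt(2)*t**(3/2)·t^(s-1) dt
for t in [3/4, 1): the term is ∫ 2*t**2*log(2*t)·t^(s-1)
segment [1, ∞) carries 1/(16*t**3); integrate it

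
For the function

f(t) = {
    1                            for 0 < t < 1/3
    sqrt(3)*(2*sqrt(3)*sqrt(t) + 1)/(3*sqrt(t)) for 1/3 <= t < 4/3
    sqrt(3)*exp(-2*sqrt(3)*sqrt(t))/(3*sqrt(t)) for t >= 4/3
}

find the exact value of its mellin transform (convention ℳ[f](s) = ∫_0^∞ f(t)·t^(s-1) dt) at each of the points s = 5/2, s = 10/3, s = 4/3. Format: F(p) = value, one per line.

F(5/2) = sqrt(3)*(355 + 654*exp(4))*exp(-4)/540
F(10/3) = 6**(2/3)*(-1776*2**(1/3) + 85*2**(2/3)*uppergamma(17/3, 4) + 270336)/440640
F(4/3) = 6**(2/3)*(-39*2**(1/3) + 10*2**(2/3)*uppergamma(5/3, 4) + 336)/360

reversing the common scale on t: 1 on [0, 1); (2*sqrt(t) + 1)/sqrt(t) on [1, 4); exp(-2*sqrt(t))/sqrt(t) on [4, ∞)
back out the power substitution: 1 on [0, 1); (2*t + 1)/t on [1, 2); exp(-2*t)/t on [2, ∞)
the shared t-power comes off first: t on [0, 1); 2*t + 1 on [1, 2); exp(-2*t) on [2, ∞)
integrate the 3 segments split at 1/3, 4/3, then add the results
∫ over [0, 1/3) of 1·t^(s-1) joins the sum
on [1/3, 4/3) integrate f = sqrt(3)*(2*sqrt(3)*sqrt(t) + 1)/(3*sqrt(t)) against the kernel
∫ sqrt(3)*exp(-2*sqrt(3)*sqrt(t))/(3*sqrt(t))·t^(s-1) over [4/3, ∞)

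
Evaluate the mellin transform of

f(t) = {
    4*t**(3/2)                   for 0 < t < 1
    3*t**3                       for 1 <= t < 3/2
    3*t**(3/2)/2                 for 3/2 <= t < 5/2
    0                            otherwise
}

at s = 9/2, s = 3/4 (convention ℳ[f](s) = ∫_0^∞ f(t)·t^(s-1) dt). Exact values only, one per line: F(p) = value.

the 3 pieces separated at 1, 3/2 each add one integral
segment [0, 1) carries 4*t**(3/2); integrate it
on [1, 3/2) integrate f = 3*t**3 against the kernel
piece [3/2, 5/2): integrate 3*t**(3/2)/2 against the kernel

F(9/2) = 2187*sqrt(6)/640 + 14029/240
F(3/4) = -3*2**(3/4)*3**(1/4)/4 + 44/45 + 27*2**(1/4)*3**(3/4)/20 + 25*2**(3/4)*5**(1/4)/12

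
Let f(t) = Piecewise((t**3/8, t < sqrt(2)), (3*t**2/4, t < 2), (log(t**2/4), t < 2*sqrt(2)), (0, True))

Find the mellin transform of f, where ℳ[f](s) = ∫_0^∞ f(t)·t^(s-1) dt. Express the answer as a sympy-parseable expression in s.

2**(s/2)*(12*2**(s/2)*s**2*(s + 3) + 8*2**(s/2)*(s + 2)*(s + 3) + 4*2**s*s*(s + 2)*(s + 3)*log(2) - 8*2**s*(s + 2)*(s + 3) + sqrt(2)*s**2*(s + 2) - 6*s**2*(s + 3))/(4*s**2*(s + 2)*(s + 3))
  Re(s) > -3

strip the common scale on t: t**3 on [0, sqrt(2)/2); 3*t**2 on [sqrt(2)/2, 1); log(t**2) on [1, sqrt(2))
reversing the power substitution: t**(3/2) on [0, 1/2); 3*t on [1/2, 1); log(t) on [1, 2)
the 3 pieces separated at sqrt(2), 2 each add one integral
on [0, sqrt(2)) integrate f = t**3/8 against the kernel
segment sqrt(2) to 2 holds 3*t**2/4; add its integral
∫ over [2, 2*sqrt(2)) of log(t**2/4)·t^(s-1) joins the sum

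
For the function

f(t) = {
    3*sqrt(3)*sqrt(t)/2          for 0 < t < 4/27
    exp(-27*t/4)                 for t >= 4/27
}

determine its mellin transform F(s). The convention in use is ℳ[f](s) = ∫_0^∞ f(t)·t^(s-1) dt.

(4/27)**s*((2*s + 1)*uppergamma(s, 1) + 2)/(2*s + 1)
  Re(s) > -1/2

undo the common scale on t: 3*sqrt(t)/2 on [0, 4/9); exp(-9*t/4) on [4/9, ∞)
back out the common scale on t: sqrt(6)*sqrt(t)/2 on [0, 2/3); exp(-3*t/2) on [2/3, ∞)
peel off the common scale on t: sqrt(t) on [0, 1); exp(-t) on [1, ∞)
f breaks at 4/27 into 2 integrals to sum
on [0, 4/27): add ∫ 3*sqrt(3)*sqrt(t)/2·t^(s-1) dt
segment 4/27 to ∞ holds exp(-27*t/4); add its integral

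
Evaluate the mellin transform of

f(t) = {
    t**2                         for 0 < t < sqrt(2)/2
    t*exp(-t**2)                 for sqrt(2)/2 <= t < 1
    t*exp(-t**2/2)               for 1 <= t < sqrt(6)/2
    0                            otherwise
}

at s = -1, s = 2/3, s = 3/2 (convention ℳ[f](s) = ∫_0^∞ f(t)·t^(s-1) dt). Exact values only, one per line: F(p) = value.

F(-1) = Ei(-3/4)/2 + Ei(-1)/2 - Ei(-1/2) + sqrt(2)/2
F(2/3) = -2**(5/6)*uppergamma(5/6, 3/4)/2 - uppergamma(5/6, 1)/2 + 3*2**(2/3)/32 + uppergamma(5/6, 1/2)/2 + 2**(5/6)*uppergamma(5/6, 1/2)/2
F(3/2) = -2**(1/4)*uppergamma(5/4, 3/4) - uppergamma(5/4, 1)/2 + 2**(1/4)/14 + uppergamma(5/4, 1/2)/2 + 2**(1/4)*uppergamma(5/4, 1/2)

reversing the power substitution: t on [0, 1/2); sqrt(t)*exp(-t) on [1/2, 1); sqrt(t)*exp(-t/2) on [1, 3/2)
undo the shared t-power: sqrt(t) on [0, 1/2); exp(-t) on [1/2, 1); exp(-t/2) on [1, 3/2)
linearity at sqrt(2)/2, 1 turns ℳ[f](s) into 3 summed integrals
for t in [0, sqrt(2)/2): the term is ∫ t**2·t^(s-1)
the [sqrt(2)/2, 1) slice contributes ∫ t*exp(-t**2)·t^(s-1) dt
for t in [1, sqrt(6)/2): the term is ∫ t*exp(-t**2/2)·t^(s-1)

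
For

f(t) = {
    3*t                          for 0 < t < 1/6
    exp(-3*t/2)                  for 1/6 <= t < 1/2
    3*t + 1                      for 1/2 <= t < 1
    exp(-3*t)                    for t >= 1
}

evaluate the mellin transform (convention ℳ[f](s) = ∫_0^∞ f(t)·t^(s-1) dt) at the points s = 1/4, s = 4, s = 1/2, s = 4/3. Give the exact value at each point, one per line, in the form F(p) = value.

F(1/4) = 6**(3/4)*(-26*3**(1/4) - 5*sqrt(2)*uppergamma(1/4, 3/4) + 5*2**(1/4)*uppergamma(1/4, 3) + 2 + 5*sqrt(2)*uppergamma(1/4, 1/4) + 32*6**(1/4))/30
F(4) = -269*exp(-3/4)/108 + 26*exp(-3)/27 + 21143/25920 + 493*exp(-1/4)/324
F(1/2) = sqrt(6)*(-9*sqrt(3) - 6*sqrt(pi)*erfc(sqrt(3)/2) + 3*sqrt(2)*sqrt(pi)*erfc(sqrt(3)) + 1 + 6*sqrt(pi)*erfc(1/2) + 12*sqrt(6))/18
F(4/3) = -39*2**(2/3)/112 - 2*18**(1/3)*uppergamma(4/3, 3/4)/9 + 3**(2/3)*uppergamma(4/3, 3)/9 + 6**(2/3)/168 + 2*18**(1/3)*uppergamma(4/3, 1/4)/9 + 57/28

remove the common scale on t first: 2*t on [0, 1/4); exp(-t) on [1/4, 3/4); 2*t + 1 on [3/4, 3/2); …
the common scale on t comes off first: t on [0, 1/2); exp(-t/2) on [1/2, 3/2); t + 1 on [3/2, 3); …
along the cuts 1/6, 1/2, 1, ℳ[f](s) splits into 4 integrals
over [0, 1/6), the kernel integral of 3*t enters the sum
segment 1/6 to 1/2 holds exp(-3*t/2); add its integral
for t in [1/2, 1): the term is ∫ (3*t + 1)·t^(s-1)
piece [1, ∞): integrate exp(-3*t) against the kernel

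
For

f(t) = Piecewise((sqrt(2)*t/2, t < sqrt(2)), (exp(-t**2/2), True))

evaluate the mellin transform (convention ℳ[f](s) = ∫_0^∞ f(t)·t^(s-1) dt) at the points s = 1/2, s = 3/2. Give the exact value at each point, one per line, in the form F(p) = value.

reversing the power substitution: sqrt(2)*sqrt(t)/2 on [0, 2); exp(-t/2) on [2, ∞)
strip the common scale on t: sqrt(t) on [0, 1); exp(-t) on [1, ∞)
the 2 pieces separated at sqrt(2) each add one integral
segment [0, sqrt(2)) carries sqrt(2)*t/2; integrate it
[sqrt(2), ∞) adds the kernel integral of exp(-t**2/2)

F(1/2) = 2**(1/4)*(3*uppergamma(1/4, 1) + 4)/6
F(3/2) = 2**(3/4)*(5*uppergamma(3/4, 1) + 4)/10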